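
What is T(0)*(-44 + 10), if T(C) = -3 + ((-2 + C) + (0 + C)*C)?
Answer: 170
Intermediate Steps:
T(C) = -5 + C + C² (T(C) = -3 + ((-2 + C) + C*C) = -3 + ((-2 + C) + C²) = -3 + (-2 + C + C²) = -5 + C + C²)
T(0)*(-44 + 10) = (-5 + 0 + 0²)*(-44 + 10) = (-5 + 0 + 0)*(-34) = -5*(-34) = 170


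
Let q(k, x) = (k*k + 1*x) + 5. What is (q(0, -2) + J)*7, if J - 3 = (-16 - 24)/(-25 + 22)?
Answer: 406/3 ≈ 135.33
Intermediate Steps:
J = 49/3 (J = 3 + (-16 - 24)/(-25 + 22) = 3 - 40/(-3) = 3 - 40*(-⅓) = 3 + 40/3 = 49/3 ≈ 16.333)
q(k, x) = 5 + x + k² (q(k, x) = (k² + x) + 5 = (x + k²) + 5 = 5 + x + k²)
(q(0, -2) + J)*7 = ((5 - 2 + 0²) + 49/3)*7 = ((5 - 2 + 0) + 49/3)*7 = (3 + 49/3)*7 = (58/3)*7 = 406/3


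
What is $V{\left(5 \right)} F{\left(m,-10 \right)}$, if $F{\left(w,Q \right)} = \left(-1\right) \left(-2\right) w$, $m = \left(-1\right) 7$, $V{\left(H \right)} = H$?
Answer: $-70$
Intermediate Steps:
$m = -7$
$F{\left(w,Q \right)} = 2 w$
$V{\left(5 \right)} F{\left(m,-10 \right)} = 5 \cdot 2 \left(-7\right) = 5 \left(-14\right) = -70$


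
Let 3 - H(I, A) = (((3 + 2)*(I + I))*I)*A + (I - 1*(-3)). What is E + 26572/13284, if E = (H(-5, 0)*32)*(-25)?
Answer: -13277357/3321 ≈ -3998.0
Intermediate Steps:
H(I, A) = -I - 10*A*I² (H(I, A) = 3 - ((((3 + 2)*(I + I))*I)*A + (I - 1*(-3))) = 3 - (((5*(2*I))*I)*A + (I + 3)) = 3 - (((10*I)*I)*A + (3 + I)) = 3 - ((10*I²)*A + (3 + I)) = 3 - (10*A*I² + (3 + I)) = 3 - (3 + I + 10*A*I²) = 3 + (-3 - I - 10*A*I²) = -I - 10*A*I²)
E = -4000 (E = (-1*(-5)*(1 + 10*0*(-5))*32)*(-25) = (-1*(-5)*(1 + 0)*32)*(-25) = (-1*(-5)*1*32)*(-25) = (5*32)*(-25) = 160*(-25) = -4000)
E + 26572/13284 = -4000 + 26572/13284 = -4000 + 26572*(1/13284) = -4000 + 6643/3321 = -13277357/3321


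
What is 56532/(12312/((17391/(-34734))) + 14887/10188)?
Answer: -3338770648752/1452196147229 ≈ -2.2991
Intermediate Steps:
56532/(12312/((17391/(-34734))) + 14887/10188) = 56532/(12312/((17391*(-1/34734))) + 14887*(1/10188)) = 56532/(12312/(-5797/11578) + 14887/10188) = 56532/(12312*(-11578/5797) + 14887/10188) = 56532/(-142548336/5797 + 14887/10188) = 56532/(-1452196147229/59059836) = 56532*(-59059836/1452196147229) = -3338770648752/1452196147229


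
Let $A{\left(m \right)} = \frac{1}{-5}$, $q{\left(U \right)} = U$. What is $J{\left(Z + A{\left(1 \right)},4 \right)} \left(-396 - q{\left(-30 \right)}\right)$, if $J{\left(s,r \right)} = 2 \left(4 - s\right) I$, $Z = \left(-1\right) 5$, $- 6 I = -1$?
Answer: $- \frac{5612}{5} \approx -1122.4$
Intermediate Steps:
$I = \frac{1}{6}$ ($I = \left(- \frac{1}{6}\right) \left(-1\right) = \frac{1}{6} \approx 0.16667$)
$Z = -5$
$A{\left(m \right)} = - \frac{1}{5}$
$J{\left(s,r \right)} = \frac{4}{3} - \frac{s}{3}$ ($J{\left(s,r \right)} = 2 \left(4 - s\right) \frac{1}{6} = \left(8 - 2 s\right) \frac{1}{6} = \frac{4}{3} - \frac{s}{3}$)
$J{\left(Z + A{\left(1 \right)},4 \right)} \left(-396 - q{\left(-30 \right)}\right) = \left(\frac{4}{3} - \frac{-5 - \frac{1}{5}}{3}\right) \left(-396 - -30\right) = \left(\frac{4}{3} - - \frac{26}{15}\right) \left(-396 + 30\right) = \left(\frac{4}{3} + \frac{26}{15}\right) \left(-366\right) = \frac{46}{15} \left(-366\right) = - \frac{5612}{5}$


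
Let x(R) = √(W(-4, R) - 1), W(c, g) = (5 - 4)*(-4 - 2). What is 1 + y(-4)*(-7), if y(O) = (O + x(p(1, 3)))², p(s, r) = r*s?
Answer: -62 + 56*I*√7 ≈ -62.0 + 148.16*I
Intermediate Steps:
W(c, g) = -6 (W(c, g) = 1*(-6) = -6)
x(R) = I*√7 (x(R) = √(-6 - 1) = √(-7) = I*√7)
y(O) = (O + I*√7)²
1 + y(-4)*(-7) = 1 + (-4 + I*√7)²*(-7) = 1 - 7*(-4 + I*√7)²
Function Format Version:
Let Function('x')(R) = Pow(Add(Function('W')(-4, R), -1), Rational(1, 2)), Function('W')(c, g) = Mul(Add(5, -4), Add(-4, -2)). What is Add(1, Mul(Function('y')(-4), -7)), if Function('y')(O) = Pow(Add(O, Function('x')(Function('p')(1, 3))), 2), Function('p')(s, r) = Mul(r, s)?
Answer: Add(-62, Mul(56, I, Pow(7, Rational(1, 2)))) ≈ Add(-62.000, Mul(148.16, I))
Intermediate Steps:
Function('W')(c, g) = -6 (Function('W')(c, g) = Mul(1, -6) = -6)
Function('x')(R) = Mul(I, Pow(7, Rational(1, 2))) (Function('x')(R) = Pow(Add(-6, -1), Rational(1, 2)) = Pow(-7, Rational(1, 2)) = Mul(I, Pow(7, Rational(1, 2))))
Function('y')(O) = Pow(Add(O, Mul(I, Pow(7, Rational(1, 2)))), 2)
Add(1, Mul(Function('y')(-4), -7)) = Add(1, Mul(Pow(Add(-4, Mul(I, Pow(7, Rational(1, 2)))), 2), -7)) = Add(1, Mul(-7, Pow(Add(-4, Mul(I, Pow(7, Rational(1, 2)))), 2)))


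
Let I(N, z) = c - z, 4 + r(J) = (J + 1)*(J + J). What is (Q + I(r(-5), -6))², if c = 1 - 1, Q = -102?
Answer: 9216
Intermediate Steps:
r(J) = -4 + 2*J*(1 + J) (r(J) = -4 + (J + 1)*(J + J) = -4 + (1 + J)*(2*J) = -4 + 2*J*(1 + J))
c = 0
I(N, z) = -z (I(N, z) = 0 - z = -z)
(Q + I(r(-5), -6))² = (-102 - 1*(-6))² = (-102 + 6)² = (-96)² = 9216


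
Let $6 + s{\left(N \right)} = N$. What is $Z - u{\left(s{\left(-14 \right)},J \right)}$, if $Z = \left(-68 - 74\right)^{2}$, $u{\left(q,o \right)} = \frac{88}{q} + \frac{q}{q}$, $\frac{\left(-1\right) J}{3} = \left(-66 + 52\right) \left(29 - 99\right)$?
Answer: $\frac{100837}{5} \approx 20167.0$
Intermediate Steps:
$J = -2940$ ($J = - 3 \left(-66 + 52\right) \left(29 - 99\right) = - 3 \left(\left(-14\right) \left(-70\right)\right) = \left(-3\right) 980 = -2940$)
$s{\left(N \right)} = -6 + N$
$u{\left(q,o \right)} = 1 + \frac{88}{q}$ ($u{\left(q,o \right)} = \frac{88}{q} + 1 = 1 + \frac{88}{q}$)
$Z = 20164$ ($Z = \left(-142\right)^{2} = 20164$)
$Z - u{\left(s{\left(-14 \right)},J \right)} = 20164 - \frac{88 - 20}{-6 - 14} = 20164 - \frac{88 - 20}{-20} = 20164 - \left(- \frac{1}{20}\right) 68 = 20164 - - \frac{17}{5} = 20164 + \frac{17}{5} = \frac{100837}{5}$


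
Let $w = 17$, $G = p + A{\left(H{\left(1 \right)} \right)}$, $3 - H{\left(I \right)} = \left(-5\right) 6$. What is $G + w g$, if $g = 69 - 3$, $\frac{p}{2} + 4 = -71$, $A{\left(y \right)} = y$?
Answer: $1005$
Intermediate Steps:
$H{\left(I \right)} = 33$ ($H{\left(I \right)} = 3 - \left(-5\right) 6 = 3 - -30 = 3 + 30 = 33$)
$p = -150$ ($p = -8 + 2 \left(-71\right) = -8 - 142 = -150$)
$G = -117$ ($G = -150 + 33 = -117$)
$g = 66$
$G + w g = -117 + 17 \cdot 66 = -117 + 1122 = 1005$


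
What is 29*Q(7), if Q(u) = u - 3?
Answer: 116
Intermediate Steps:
Q(u) = -3 + u
29*Q(7) = 29*(-3 + 7) = 29*4 = 116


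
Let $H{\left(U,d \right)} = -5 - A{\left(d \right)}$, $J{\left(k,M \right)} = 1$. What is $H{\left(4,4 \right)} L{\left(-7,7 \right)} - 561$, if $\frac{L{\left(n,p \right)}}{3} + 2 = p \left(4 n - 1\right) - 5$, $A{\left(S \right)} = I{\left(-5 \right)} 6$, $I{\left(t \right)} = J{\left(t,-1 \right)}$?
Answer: $6369$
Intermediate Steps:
$I{\left(t \right)} = 1$
$A{\left(S \right)} = 6$ ($A{\left(S \right)} = 1 \cdot 6 = 6$)
$H{\left(U,d \right)} = -11$ ($H{\left(U,d \right)} = -5 - 6 = -11$)
$L{\left(n,p \right)} = -21 + 3 p \left(-1 + 4 n\right)$ ($L{\left(n,p \right)} = -6 + 3 \left(p \left(4 n - 1\right) - 5\right) = -6 + 3 \left(p \left(-1 + 4 n\right) - 5\right) = -6 + 3 \left(-5 + p \left(-1 + 4 n\right)\right) = -6 + \left(-15 + 3 p \left(-1 + 4 n\right)\right) = -21 + 3 p \left(-1 + 4 n\right)$)
$H{\left(4,4 \right)} L{\left(-7,7 \right)} - 561 = - 11 \left(-21 - 21 + 12 \left(-7\right) 7\right) - 561 = - 11 \left(-21 - 21 - 588\right) - 561 = \left(-11\right) \left(-630\right) - 561 = 6930 - 561 = 6369$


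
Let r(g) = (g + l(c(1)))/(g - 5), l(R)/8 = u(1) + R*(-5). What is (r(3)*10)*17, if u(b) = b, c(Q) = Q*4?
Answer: 12665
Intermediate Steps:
c(Q) = 4*Q
l(R) = 8 - 40*R (l(R) = 8*(1 + R*(-5)) = 8*(1 - 5*R) = 8 - 40*R)
r(g) = (-152 + g)/(-5 + g) (r(g) = (g + (8 - 160))/(g - 5) = (g + (8 - 40*4))/(-5 + g) = (g + (8 - 160))/(-5 + g) = (g - 152)/(-5 + g) = (-152 + g)/(-5 + g))
(r(3)*10)*17 = (((-152 + 3)/(-5 + 3))*10)*17 = ((-149/(-2))*10)*17 = (-½*(-149)*10)*17 = ((149/2)*10)*17 = 745*17 = 12665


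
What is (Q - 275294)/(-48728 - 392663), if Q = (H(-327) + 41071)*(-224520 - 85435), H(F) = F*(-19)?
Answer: 14656187514/441391 ≈ 33205.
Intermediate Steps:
H(F) = -19*F
Q = -14655912220 (Q = (-19*(-327) + 41071)*(-224520 - 85435) = (6213 + 41071)*(-309955) = 47284*(-309955) = -14655912220)
(Q - 275294)/(-48728 - 392663) = (-14655912220 - 275294)/(-48728 - 392663) = -14656187514/(-441391) = -14656187514*(-1/441391) = 14656187514/441391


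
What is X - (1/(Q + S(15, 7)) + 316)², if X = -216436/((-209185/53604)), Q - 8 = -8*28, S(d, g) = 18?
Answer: -364043416830289/8200888740 ≈ -44391.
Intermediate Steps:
Q = -216 (Q = 8 - 8*28 = 8 - 224 = -216)
X = 11601835344/209185 (X = -216436/((-209185*1/53604)) = -216436/(-209185/53604) = -216436*(-53604/209185) = 11601835344/209185 ≈ 55462.)
X - (1/(Q + S(15, 7)) + 316)² = 11601835344/209185 - (1/(-216 + 18) + 316)² = 11601835344/209185 - (1/(-198) + 316)² = 11601835344/209185 - (-1/198 + 316)² = 11601835344/209185 - (62567/198)² = 11601835344/209185 - 1*3914629489/39204 = 11601835344/209185 - 3914629489/39204 = -364043416830289/8200888740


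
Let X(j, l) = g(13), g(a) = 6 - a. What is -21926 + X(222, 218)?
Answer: -21933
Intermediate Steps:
X(j, l) = -7 (X(j, l) = 6 - 1*13 = 6 - 13 = -7)
-21926 + X(222, 218) = -21926 - 7 = -21933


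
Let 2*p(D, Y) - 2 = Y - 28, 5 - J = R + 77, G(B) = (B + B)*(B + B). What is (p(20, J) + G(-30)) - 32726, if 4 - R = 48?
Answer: -29153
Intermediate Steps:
R = -44 (R = 4 - 1*48 = 4 - 48 = -44)
G(B) = 4*B**2 (G(B) = (2*B)*(2*B) = 4*B**2)
J = -28 (J = 5 - (-44 + 77) = 5 - 1*33 = 5 - 33 = -28)
p(D, Y) = -13 + Y/2 (p(D, Y) = 1 + (Y - 28)/2 = 1 + (-28 + Y)/2 = 1 + (-14 + Y/2) = -13 + Y/2)
(p(20, J) + G(-30)) - 32726 = ((-13 + (1/2)*(-28)) + 4*(-30)**2) - 32726 = ((-13 - 14) + 4*900) - 32726 = (-27 + 3600) - 32726 = 3573 - 32726 = -29153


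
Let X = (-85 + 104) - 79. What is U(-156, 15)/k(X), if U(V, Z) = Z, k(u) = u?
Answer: -¼ ≈ -0.25000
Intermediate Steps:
X = -60 (X = 19 - 79 = -60)
U(-156, 15)/k(X) = 15/(-60) = 15*(-1/60) = -¼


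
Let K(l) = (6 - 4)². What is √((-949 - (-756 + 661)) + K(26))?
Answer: 5*I*√34 ≈ 29.155*I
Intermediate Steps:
K(l) = 4 (K(l) = 2² = 4)
√((-949 - (-756 + 661)) + K(26)) = √((-949 - (-756 + 661)) + 4) = √((-949 - 1*(-95)) + 4) = √((-949 + 95) + 4) = √(-854 + 4) = √(-850) = 5*I*√34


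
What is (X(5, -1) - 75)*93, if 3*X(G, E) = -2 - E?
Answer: -7006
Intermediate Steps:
X(G, E) = -⅔ - E/3 (X(G, E) = (-2 - E)/3 = -⅔ - E/3)
(X(5, -1) - 75)*93 = ((-⅔ - ⅓*(-1)) - 75)*93 = ((-⅔ + ⅓) - 75)*93 = (-⅓ - 75)*93 = -226/3*93 = -7006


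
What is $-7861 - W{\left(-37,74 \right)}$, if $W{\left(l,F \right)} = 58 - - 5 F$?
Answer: $-8289$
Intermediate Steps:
$W{\left(l,F \right)} = 58 + 5 F$
$-7861 - W{\left(-37,74 \right)} = -7861 - \left(58 + 5 \cdot 74\right) = -7861 - \left(58 + 370\right) = -7861 - 428 = -8289$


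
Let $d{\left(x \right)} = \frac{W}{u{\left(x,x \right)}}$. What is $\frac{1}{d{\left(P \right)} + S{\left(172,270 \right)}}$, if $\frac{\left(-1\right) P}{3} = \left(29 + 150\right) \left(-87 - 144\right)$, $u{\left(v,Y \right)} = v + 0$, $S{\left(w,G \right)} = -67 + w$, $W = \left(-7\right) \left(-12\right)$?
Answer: $\frac{5907}{620239} \approx 0.0095237$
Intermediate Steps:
$W = 84$
$u{\left(v,Y \right)} = v$
$P = 124047$ ($P = - 3 \left(29 + 150\right) \left(-87 - 144\right) = - 3 \cdot 179 \left(-231\right) = \left(-3\right) \left(-41349\right) = 124047$)
$d{\left(x \right)} = \frac{84}{x}$
$\frac{1}{d{\left(P \right)} + S{\left(172,270 \right)}} = \frac{1}{\frac{84}{124047} + \left(-67 + 172\right)} = \frac{1}{84 \cdot \frac{1}{124047} + 105} = \frac{1}{\frac{4}{5907} + 105} = \frac{1}{\frac{620239}{5907}} = \frac{5907}{620239}$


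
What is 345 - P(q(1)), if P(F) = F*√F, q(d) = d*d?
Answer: 344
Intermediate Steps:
q(d) = d²
P(F) = F^(3/2)
345 - P(q(1)) = 345 - (1²)^(3/2) = 345 - 1^(3/2) = 345 - 1*1 = 345 - 1 = 344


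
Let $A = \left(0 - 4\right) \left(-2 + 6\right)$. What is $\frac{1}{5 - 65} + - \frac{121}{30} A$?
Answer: $\frac{3871}{60} \approx 64.517$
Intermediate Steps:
$A = -16$ ($A = \left(-4\right) 4 = -16$)
$\frac{1}{5 - 65} + - \frac{121}{30} A = \frac{1}{5 - 65} + - \frac{121}{30} \left(-16\right) = \frac{1}{-60} + \left(-121\right) \frac{1}{30} \left(-16\right) = - \frac{1}{60} - - \frac{968}{15} = - \frac{1}{60} + \frac{968}{15} = \frac{3871}{60}$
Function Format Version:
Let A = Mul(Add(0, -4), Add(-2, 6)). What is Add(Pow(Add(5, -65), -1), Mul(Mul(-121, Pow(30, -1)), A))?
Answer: Rational(3871, 60) ≈ 64.517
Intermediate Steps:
A = -16 (A = Mul(-4, 4) = -16)
Add(Pow(Add(5, -65), -1), Mul(Mul(-121, Pow(30, -1)), A)) = Add(Pow(Add(5, -65), -1), Mul(Mul(-121, Pow(30, -1)), -16)) = Add(Pow(-60, -1), Mul(Mul(-121, Rational(1, 30)), -16)) = Add(Rational(-1, 60), Mul(Rational(-121, 30), -16)) = Add(Rational(-1, 60), Rational(968, 15)) = Rational(3871, 60)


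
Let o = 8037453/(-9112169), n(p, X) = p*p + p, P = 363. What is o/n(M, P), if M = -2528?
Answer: -8037453/58210868287264 ≈ -1.3807e-7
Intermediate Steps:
n(p, X) = p + p² (n(p, X) = p² + p = p + p²)
o = -8037453/9112169 (o = 8037453*(-1/9112169) = -8037453/9112169 ≈ -0.88206)
o/n(M, P) = -8037453*(-1/(2528*(1 - 2528)))/9112169 = -8037453/(9112169*((-2528*(-2527)))) = -8037453/9112169/6388256 = -8037453/9112169*1/6388256 = -8037453/58210868287264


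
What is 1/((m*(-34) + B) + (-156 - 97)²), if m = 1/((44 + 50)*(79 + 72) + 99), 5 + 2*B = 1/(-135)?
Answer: 1929555/123504050371 ≈ 1.5623e-5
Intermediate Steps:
B = -338/135 (B = -5/2 + (½)/(-135) = -5/2 + (½)*(-1/135) = -5/2 - 1/270 = -338/135 ≈ -2.5037)
m = 1/14293 (m = 1/(94*151 + 99) = 1/(14194 + 99) = 1/14293 ≈ 6.9964e-5)
1/((m*(-34) + B) + (-156 - 97)²) = 1/(((1/14293)*(-34) - 338/135) + (-156 - 97)²) = 1/((-34/14293 - 338/135) + (-253)²) = 1/(-4835624/1929555 + 64009) = 1/(123504050371/1929555) = 1929555/123504050371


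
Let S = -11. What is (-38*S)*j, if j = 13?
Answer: 5434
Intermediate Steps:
(-38*S)*j = -38*(-11)*13 = 418*13 = 5434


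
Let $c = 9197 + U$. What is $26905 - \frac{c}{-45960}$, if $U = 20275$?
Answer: $\frac{51524303}{1915} \approx 26906.0$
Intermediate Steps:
$c = 29472$ ($c = 9197 + 20275 = 29472$)
$26905 - \frac{c}{-45960} = 26905 - \frac{29472}{-45960} = 26905 - 29472 \left(- \frac{1}{45960}\right) = 26905 - - \frac{1228}{1915} = 26905 + \frac{1228}{1915} = \frac{51524303}{1915}$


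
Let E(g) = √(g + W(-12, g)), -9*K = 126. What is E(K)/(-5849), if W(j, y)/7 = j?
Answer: -7*I*√2/5849 ≈ -0.0016925*I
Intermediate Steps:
K = -14 (K = -⅑*126 = -14)
W(j, y) = 7*j
E(g) = √(-84 + g) (E(g) = √(g + 7*(-12)) = √(g - 84) = √(-84 + g))
E(K)/(-5849) = √(-84 - 14)/(-5849) = √(-98)*(-1/5849) = (7*I*√2)*(-1/5849) = -7*I*√2/5849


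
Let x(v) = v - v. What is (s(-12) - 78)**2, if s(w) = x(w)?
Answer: 6084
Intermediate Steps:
x(v) = 0
s(w) = 0
(s(-12) - 78)**2 = (0 - 78)**2 = (-78)**2 = 6084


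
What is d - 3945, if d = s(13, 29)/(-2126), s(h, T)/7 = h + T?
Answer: -4193682/1063 ≈ -3945.1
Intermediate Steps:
s(h, T) = 7*T + 7*h (s(h, T) = 7*(h + T) = 7*(T + h) = 7*T + 7*h)
d = -147/1063 (d = (7*29 + 7*13)/(-2126) = (203 + 91)*(-1/2126) = 294*(-1/2126) = -147/1063 ≈ -0.13829)
d - 3945 = -147/1063 - 3945 = -4193682/1063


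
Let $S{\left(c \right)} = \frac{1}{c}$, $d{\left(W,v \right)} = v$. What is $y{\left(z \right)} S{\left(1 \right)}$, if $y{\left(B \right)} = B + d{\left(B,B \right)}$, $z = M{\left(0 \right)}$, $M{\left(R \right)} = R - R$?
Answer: $0$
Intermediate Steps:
$M{\left(R \right)} = 0$
$z = 0$
$y{\left(B \right)} = 2 B$ ($y{\left(B \right)} = B + B = 2 B$)
$y{\left(z \right)} S{\left(1 \right)} = \frac{2 \cdot 0}{1} = 0 \cdot 1 = 0$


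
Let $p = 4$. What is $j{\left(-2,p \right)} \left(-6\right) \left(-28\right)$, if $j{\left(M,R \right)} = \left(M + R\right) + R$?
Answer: $1008$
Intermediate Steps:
$j{\left(M,R \right)} = M + 2 R$
$j{\left(-2,p \right)} \left(-6\right) \left(-28\right) = \left(-2 + 2 \cdot 4\right) \left(-6\right) \left(-28\right) = \left(-2 + 8\right) \left(-6\right) \left(-28\right) = 6 \left(-6\right) \left(-28\right) = \left(-36\right) \left(-28\right) = 1008$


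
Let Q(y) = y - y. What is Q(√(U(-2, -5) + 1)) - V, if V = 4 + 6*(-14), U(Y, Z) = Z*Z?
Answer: 80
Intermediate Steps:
U(Y, Z) = Z²
Q(y) = 0
V = -80 (V = 4 - 84 = -80)
Q(√(U(-2, -5) + 1)) - V = 0 - 1*(-80) = 0 + 80 = 80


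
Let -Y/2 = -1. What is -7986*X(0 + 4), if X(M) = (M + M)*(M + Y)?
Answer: -383328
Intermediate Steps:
Y = 2 (Y = -2*(-1) = 2)
X(M) = 2*M*(2 + M) (X(M) = (M + M)*(M + 2) = (2*M)*(2 + M) = 2*M*(2 + M))
-7986*X(0 + 4) = -15972*(0 + 4)*(2 + (0 + 4)) = -15972*4*(2 + 4) = -15972*4*6 = -7986*48 = -383328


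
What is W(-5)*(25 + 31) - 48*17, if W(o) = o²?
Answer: 584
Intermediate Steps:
W(-5)*(25 + 31) - 48*17 = (-5)²*(25 + 31) - 48*17 = 25*56 - 1*816 = 1400 - 816 = 584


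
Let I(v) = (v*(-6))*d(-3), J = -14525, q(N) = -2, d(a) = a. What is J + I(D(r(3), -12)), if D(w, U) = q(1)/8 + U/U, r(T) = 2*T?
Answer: -29023/2 ≈ -14512.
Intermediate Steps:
D(w, U) = ¾ (D(w, U) = -2/8 + U/U = -2*⅛ + 1 = -¼ + 1 = ¾)
I(v) = 18*v (I(v) = (v*(-6))*(-3) = -6*v*(-3) = 18*v)
J + I(D(r(3), -12)) = -14525 + 18*(¾) = -14525 + 27/2 = -29023/2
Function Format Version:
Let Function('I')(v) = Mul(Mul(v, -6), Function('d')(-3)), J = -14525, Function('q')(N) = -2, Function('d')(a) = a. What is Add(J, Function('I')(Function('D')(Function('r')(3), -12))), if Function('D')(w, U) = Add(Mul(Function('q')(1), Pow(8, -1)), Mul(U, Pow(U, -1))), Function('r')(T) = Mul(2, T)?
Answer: Rational(-29023, 2) ≈ -14512.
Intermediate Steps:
Function('D')(w, U) = Rational(3, 4) (Function('D')(w, U) = Add(Mul(-2, Pow(8, -1)), Mul(U, Pow(U, -1))) = Add(Mul(-2, Rational(1, 8)), 1) = Add(Rational(-1, 4), 1) = Rational(3, 4))
Function('I')(v) = Mul(18, v) (Function('I')(v) = Mul(Mul(v, -6), -3) = Mul(Mul(-6, v), -3) = Mul(18, v))
Add(J, Function('I')(Function('D')(Function('r')(3), -12))) = Add(-14525, Mul(18, Rational(3, 4))) = Add(-14525, Rational(27, 2)) = Rational(-29023, 2)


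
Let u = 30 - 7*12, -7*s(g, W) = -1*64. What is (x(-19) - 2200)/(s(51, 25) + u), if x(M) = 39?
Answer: 15127/314 ≈ 48.175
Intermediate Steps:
s(g, W) = 64/7 (s(g, W) = -(-1)*64/7 = -1/7*(-64) = 64/7)
u = -54 (u = 30 - 84 = -54)
(x(-19) - 2200)/(s(51, 25) + u) = (39 - 2200)/(64/7 - 54) = -2161/(-314/7) = -2161*(-7/314) = 15127/314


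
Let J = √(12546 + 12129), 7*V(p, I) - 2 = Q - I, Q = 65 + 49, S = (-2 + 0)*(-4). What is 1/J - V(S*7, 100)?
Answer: -16/7 + √987/4935 ≈ -2.2793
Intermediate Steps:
S = 8 (S = -2*(-4) = 8)
Q = 114
V(p, I) = 116/7 - I/7 (V(p, I) = 2/7 + (114 - I)/7 = 2/7 + (114/7 - I/7) = 116/7 - I/7)
J = 5*√987 (J = √24675 = 5*√987 ≈ 157.08)
1/J - V(S*7, 100) = 1/(5*√987) - (116/7 - ⅐*100) = √987/4935 - (116/7 - 100/7) = √987/4935 - 1*16/7 = √987/4935 - 16/7 = -16/7 + √987/4935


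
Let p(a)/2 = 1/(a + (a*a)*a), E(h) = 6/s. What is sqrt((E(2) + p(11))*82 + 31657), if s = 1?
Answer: sqrt(14474852931)/671 ≈ 179.30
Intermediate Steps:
E(h) = 6 (E(h) = 6/1 = 6*1 = 6)
p(a) = 2/(a + a**3) (p(a) = 2/(a + (a*a)*a) = 2/(a + a**2*a) = 2/(a + a**3))
sqrt((E(2) + p(11))*82 + 31657) = sqrt((6 + 2/(11 + 11**3))*82 + 31657) = sqrt((6 + 2/(11 + 1331))*82 + 31657) = sqrt((6 + 2/1342)*82 + 31657) = sqrt((6 + 2*(1/1342))*82 + 31657) = sqrt((6 + 1/671)*82 + 31657) = sqrt((4027/671)*82 + 31657) = sqrt(330214/671 + 31657) = sqrt(21572061/671) = sqrt(14474852931)/671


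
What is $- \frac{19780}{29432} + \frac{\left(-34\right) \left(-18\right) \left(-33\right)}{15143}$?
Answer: $- \frac{223484303}{111422194} \approx -2.0057$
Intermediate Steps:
$- \frac{19780}{29432} + \frac{\left(-34\right) \left(-18\right) \left(-33\right)}{15143} = \left(-19780\right) \frac{1}{29432} + 612 \left(-33\right) \frac{1}{15143} = - \frac{4945}{7358} - \frac{20196}{15143} = - \frac{223484303}{111422194}$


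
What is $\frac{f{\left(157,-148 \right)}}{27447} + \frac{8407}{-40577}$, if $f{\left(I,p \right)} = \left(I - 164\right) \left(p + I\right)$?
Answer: $- \frac{11109680}{53034139} \approx -0.20948$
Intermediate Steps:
$f{\left(I,p \right)} = \left(-164 + I\right) \left(I + p\right)$
$\frac{f{\left(157,-148 \right)}}{27447} + \frac{8407}{-40577} = \frac{157^{2} - 25748 - -24272 + 157 \left(-148\right)}{27447} + \frac{8407}{-40577} = \left(24649 - 25748 + 24272 - 23236\right) \frac{1}{27447} + 8407 \left(- \frac{1}{40577}\right) = \left(-63\right) \frac{1}{27447} - \frac{8407}{40577} = - \frac{3}{1307} - \frac{8407}{40577} = - \frac{11109680}{53034139}$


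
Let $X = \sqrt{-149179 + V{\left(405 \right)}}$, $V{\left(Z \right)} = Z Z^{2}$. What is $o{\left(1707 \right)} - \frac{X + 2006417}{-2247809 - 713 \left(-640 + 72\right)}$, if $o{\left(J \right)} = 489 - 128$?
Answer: $\frac{667266242}{1842825} + \frac{\sqrt{66280946}}{1842825} \approx 362.09$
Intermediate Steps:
$V{\left(Z \right)} = Z^{3}$
$o{\left(J \right)} = 361$ ($o{\left(J \right)} = 489 - 128 = 361$)
$X = \sqrt{66280946}$ ($X = \sqrt{-149179 + 405^{3}} = \sqrt{-149179 + 66430125} = \sqrt{66280946} \approx 8141.3$)
$o{\left(1707 \right)} - \frac{X + 2006417}{-2247809 - 713 \left(-640 + 72\right)} = 361 - \frac{\sqrt{66280946} + 2006417}{-2247809 - 713 \left(-640 + 72\right)} = 361 - \frac{2006417 + \sqrt{66280946}}{-2247809 - -404984} = 361 - \frac{2006417 + \sqrt{66280946}}{-2247809 + 404984} = 361 - \frac{2006417 + \sqrt{66280946}}{-1842825} = 361 - \left(2006417 + \sqrt{66280946}\right) \left(- \frac{1}{1842825}\right) = 361 - \left(- \frac{2006417}{1842825} - \frac{\sqrt{66280946}}{1842825}\right) = 361 + \left(\frac{2006417}{1842825} + \frac{\sqrt{66280946}}{1842825}\right) = \frac{667266242}{1842825} + \frac{\sqrt{66280946}}{1842825}$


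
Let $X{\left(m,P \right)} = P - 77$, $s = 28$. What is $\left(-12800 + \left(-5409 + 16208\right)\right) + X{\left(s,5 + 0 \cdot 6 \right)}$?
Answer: $-2073$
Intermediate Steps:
$X{\left(m,P \right)} = -77 + P$
$\left(-12800 + \left(-5409 + 16208\right)\right) + X{\left(s,5 + 0 \cdot 6 \right)} = \left(-12800 + \left(-5409 + 16208\right)\right) + \left(-77 + \left(5 + 0 \cdot 6\right)\right) = \left(-12800 + 10799\right) + \left(-77 + \left(5 + 0\right)\right) = -2001 + \left(-77 + 5\right) = -2001 - 72 = -2073$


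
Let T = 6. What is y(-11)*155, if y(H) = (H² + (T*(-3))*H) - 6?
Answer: 48515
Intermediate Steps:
y(H) = -6 + H² - 18*H (y(H) = (H² + (6*(-3))*H) - 6 = (H² - 18*H) - 6 = -6 + H² - 18*H)
y(-11)*155 = (-6 + (-11)² - 18*(-11))*155 = (-6 + 121 + 198)*155 = 313*155 = 48515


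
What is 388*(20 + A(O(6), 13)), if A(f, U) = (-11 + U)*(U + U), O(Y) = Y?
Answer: 27936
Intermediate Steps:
A(f, U) = 2*U*(-11 + U) (A(f, U) = (-11 + U)*(2*U) = 2*U*(-11 + U))
388*(20 + A(O(6), 13)) = 388*(20 + 2*13*(-11 + 13)) = 388*(20 + 2*13*2) = 388*(20 + 52) = 388*72 = 27936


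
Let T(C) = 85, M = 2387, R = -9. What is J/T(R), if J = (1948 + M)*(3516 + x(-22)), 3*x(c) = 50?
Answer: 180166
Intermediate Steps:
x(c) = 50/3 (x(c) = (1/3)*50 = 50/3)
J = 15314110 (J = (1948 + 2387)*(3516 + 50/3) = 4335*(10598/3) = 15314110)
J/T(R) = 15314110/85 = 15314110*(1/85) = 180166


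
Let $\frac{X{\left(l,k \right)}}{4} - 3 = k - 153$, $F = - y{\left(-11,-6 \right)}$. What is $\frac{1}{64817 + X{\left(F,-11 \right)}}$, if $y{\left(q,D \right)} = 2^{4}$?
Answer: $\frac{1}{64173} \approx 1.5583 \cdot 10^{-5}$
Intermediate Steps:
$y{\left(q,D \right)} = 16$
$F = -16$ ($F = \left(-1\right) 16 = -16$)
$X{\left(l,k \right)} = -600 + 4 k$ ($X{\left(l,k \right)} = 12 + 4 \left(k - 153\right) = 12 + 4 \left(-153 + k\right) = 12 + \left(-612 + 4 k\right) = -600 + 4 k$)
$\frac{1}{64817 + X{\left(F,-11 \right)}} = \frac{1}{64817 + \left(-600 + 4 \left(-11\right)\right)} = \frac{1}{64817 - 644} = \frac{1}{64173}$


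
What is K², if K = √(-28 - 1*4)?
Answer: -32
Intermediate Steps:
K = 4*I*√2 (K = √(-28 - 4) = √(-32) = 4*I*√2 ≈ 5.6569*I)
K² = (4*I*√2)² = -32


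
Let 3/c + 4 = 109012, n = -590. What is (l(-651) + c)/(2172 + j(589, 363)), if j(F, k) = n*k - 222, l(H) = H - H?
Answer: -1/7711225920 ≈ -1.2968e-10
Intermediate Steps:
l(H) = 0
c = 1/36336 (c = 3/(-4 + 109012) = 3/109008 = 3*(1/109008) = 1/36336 ≈ 2.7521e-5)
j(F, k) = -222 - 590*k (j(F, k) = -590*k - 222 = -222 - 590*k)
(l(-651) + c)/(2172 + j(589, 363)) = (0 + 1/36336)/(2172 + (-222 - 590*363)) = 1/(36336*(2172 + (-222 - 214170))) = 1/(36336*(2172 - 214392)) = (1/36336)/(-212220) = (1/36336)*(-1/212220) = -1/7711225920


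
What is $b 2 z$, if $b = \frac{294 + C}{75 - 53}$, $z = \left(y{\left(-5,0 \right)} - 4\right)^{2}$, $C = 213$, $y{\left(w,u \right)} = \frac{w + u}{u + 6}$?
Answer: $\frac{142129}{132} \approx 1076.7$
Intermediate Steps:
$y{\left(w,u \right)} = \frac{u + w}{6 + u}$
$z = \frac{841}{36}$ ($z = \left(\frac{0 - 5}{6 + 0} - 4\right)^{2} = \left(\frac{1}{6} \left(-5\right) - 4\right)^{2} = \left(- \frac{5}{6} - 4\right)^{2} = \left(- \frac{29}{6}\right)^{2} = \frac{841}{36} \approx 23.361$)
$b = \frac{507}{22}$ ($b = \frac{294 + 213}{75 - 53} = \frac{507}{22} \approx 23.045$)
$b 2 z = \frac{507 \cdot 2 \cdot \frac{841}{36}}{22} = \frac{507}{22} \cdot \frac{841}{18} = \frac{142129}{132}$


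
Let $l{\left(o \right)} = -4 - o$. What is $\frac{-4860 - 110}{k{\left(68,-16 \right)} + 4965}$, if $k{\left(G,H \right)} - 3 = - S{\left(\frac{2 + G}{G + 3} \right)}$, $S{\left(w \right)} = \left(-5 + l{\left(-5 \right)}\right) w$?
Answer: $- \frac{176435}{176504} \approx -0.99961$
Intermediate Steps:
$S{\left(w \right)} = - 4 w$ ($S{\left(w \right)} = \left(-5 - -1\right) w = \left(-5 + \left(-4 + 5\right)\right) w = \left(-5 + 1\right) w = - 4 w$)
$k{\left(G,H \right)} = 3 + \frac{4 \left(2 + G\right)}{3 + G}$ ($k{\left(G,H \right)} = 3 - - 4 \frac{2 + G}{G + 3} = 3 - - 4 \frac{2 + G}{3 + G} = 3 - - \frac{4 \left(2 + G\right)}{3 + G} = 3 + \frac{4 \left(2 + G\right)}{3 + G}$)
$\frac{-4860 - 110}{k{\left(68,-16 \right)} + 4965} = \frac{-4860 - 110}{\frac{17 + 7 \cdot 68}{3 + 68} + 4965} = - \frac{4970}{\frac{17 + 476}{71} + 4965} = - \frac{4970}{\frac{1}{71} \cdot 493 + 4965} = - \frac{4970}{\frac{493}{71} + 4965} = - \frac{4970}{\frac{353008}{71}} = \left(-4970\right) \frac{71}{353008} = - \frac{176435}{176504}$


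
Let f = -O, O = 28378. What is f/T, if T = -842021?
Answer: 28378/842021 ≈ 0.033702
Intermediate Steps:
f = -28378 (f = -1*28378 = -28378)
f/T = -28378/(-842021) = -28378*(-1/842021) = 28378/842021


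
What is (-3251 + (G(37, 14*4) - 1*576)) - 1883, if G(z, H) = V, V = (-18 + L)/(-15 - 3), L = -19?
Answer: -102743/18 ≈ -5707.9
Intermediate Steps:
V = 37/18 (V = (-18 - 19)/(-15 - 3) = -37/(-18) = -37*(-1/18) = 37/18 ≈ 2.0556)
G(z, H) = 37/18
(-3251 + (G(37, 14*4) - 1*576)) - 1883 = (-3251 + (37/18 - 1*576)) - 1883 = (-3251 + (37/18 - 576)) - 1883 = (-3251 - 10331/18) - 1883 = -68849/18 - 1883 = -102743/18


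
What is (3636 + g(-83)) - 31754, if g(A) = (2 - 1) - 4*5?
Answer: -28137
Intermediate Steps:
g(A) = -19 (g(A) = 1 - 20 = -19)
(3636 + g(-83)) - 31754 = (3636 - 19) - 31754 = 3617 - 31754 = -28137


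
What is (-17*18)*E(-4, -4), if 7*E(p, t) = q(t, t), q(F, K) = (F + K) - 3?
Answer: 3366/7 ≈ 480.86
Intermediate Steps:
q(F, K) = -3 + F + K
E(p, t) = -3/7 + 2*t/7 (E(p, t) = (-3 + t + t)/7 = (-3 + 2*t)/7 = -3/7 + 2*t/7)
(-17*18)*E(-4, -4) = (-17*18)*(-3/7 + (2/7)*(-4)) = -306*(-3/7 - 8/7) = -306*(-11/7) = 3366/7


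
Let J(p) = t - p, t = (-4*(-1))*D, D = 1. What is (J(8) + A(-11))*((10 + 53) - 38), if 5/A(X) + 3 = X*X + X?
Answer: -10575/107 ≈ -98.832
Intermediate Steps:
t = 4 (t = -4*(-1)*1 = 4*1 = 4)
A(X) = 5/(-3 + X + X²) (A(X) = 5/(-3 + (X*X + X)) = 5/(-3 + (X² + X)) = 5/(-3 + (X + X²)) = 5/(-3 + X + X²))
J(p) = 4 - p
(J(8) + A(-11))*((10 + 53) - 38) = ((4 - 1*8) + 5/(-3 - 11 + (-11)²))*((10 + 53) - 38) = ((4 - 8) + 5/(-3 - 11 + 121))*(63 - 38) = (-4 + 5/107)*25 = -423/107*25 = -10575/107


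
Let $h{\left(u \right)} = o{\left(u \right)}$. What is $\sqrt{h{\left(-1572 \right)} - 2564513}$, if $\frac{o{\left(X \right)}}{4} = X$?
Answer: $i \sqrt{2570801} \approx 1603.4 i$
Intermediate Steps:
$o{\left(X \right)} = 4 X$
$h{\left(u \right)} = 4 u$
$\sqrt{h{\left(-1572 \right)} - 2564513} = \sqrt{4 \left(-1572\right) - 2564513} = \sqrt{-6288 - 2564513} = \sqrt{-2570801} = i \sqrt{2570801}$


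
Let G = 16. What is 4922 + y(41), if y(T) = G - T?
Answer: 4897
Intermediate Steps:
y(T) = 16 - T
4922 + y(41) = 4922 + (16 - 1*41) = 4922 + (16 - 41) = 4922 - 25 = 4897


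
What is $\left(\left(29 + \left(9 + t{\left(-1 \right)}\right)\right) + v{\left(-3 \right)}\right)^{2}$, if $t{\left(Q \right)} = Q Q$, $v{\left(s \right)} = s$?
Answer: $1296$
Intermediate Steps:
$t{\left(Q \right)} = Q^{2}$
$\left(\left(29 + \left(9 + t{\left(-1 \right)}\right)\right) + v{\left(-3 \right)}\right)^{2} = \left(\left(29 + \left(9 + \left(-1\right)^{2}\right)\right) - 3\right)^{2} = \left(\left(29 + \left(9 + 1\right)\right) - 3\right)^{2} = \left(\left(29 + 10\right) - 3\right)^{2} = \left(39 - 3\right)^{2} = 36^{2} = 1296$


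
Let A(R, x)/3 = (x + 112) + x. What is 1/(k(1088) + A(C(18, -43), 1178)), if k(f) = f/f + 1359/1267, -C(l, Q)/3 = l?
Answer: 1267/9383494 ≈ 0.00013502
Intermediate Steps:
C(l, Q) = -3*l
A(R, x) = 336 + 6*x (A(R, x) = 3*((x + 112) + x) = 3*((112 + x) + x) = 3*(112 + 2*x) = 336 + 6*x)
k(f) = 2626/1267 (k(f) = 1 + 1359*(1/1267) = 1 + 1359/1267 = 2626/1267)
1/(k(1088) + A(C(18, -43), 1178)) = 1/(2626/1267 + (336 + 6*1178)) = 1/(2626/1267 + (336 + 7068)) = 1/(2626/1267 + 7404) = 1/(9383494/1267) = 1267/9383494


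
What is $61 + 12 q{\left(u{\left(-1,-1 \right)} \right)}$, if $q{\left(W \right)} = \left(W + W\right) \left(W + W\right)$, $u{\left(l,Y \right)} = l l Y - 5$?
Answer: $1789$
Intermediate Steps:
$u{\left(l,Y \right)} = -5 + Y l^{2}$ ($u{\left(l,Y \right)} = l^{2} Y - 5 = Y l^{2} - 5 = -5 + Y l^{2}$)
$q{\left(W \right)} = 4 W^{2}$ ($q{\left(W \right)} = 2 W 2 W = 4 W^{2}$)
$61 + 12 q{\left(u{\left(-1,-1 \right)} \right)} = 61 + 12 \cdot 4 \left(-5 - \left(-1\right)^{2}\right)^{2} = 61 + 12 \cdot 4 \left(-5 - 1\right)^{2} = 61 + 12 \cdot 4 \left(-6\right)^{2} = 61 + 12 \cdot 4 \cdot 36 = 61 + 12 \cdot 144 = 61 + 1728 = 1789$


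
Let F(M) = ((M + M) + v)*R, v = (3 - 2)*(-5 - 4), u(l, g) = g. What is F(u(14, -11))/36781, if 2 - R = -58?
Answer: -1860/36781 ≈ -0.050570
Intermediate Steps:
R = 60 (R = 2 - 1*(-58) = 2 + 58 = 60)
v = -9 (v = 1*(-9) = -9)
F(M) = -540 + 120*M (F(M) = ((M + M) - 9)*60 = (2*M - 9)*60 = (-9 + 2*M)*60 = -540 + 120*M)
F(u(14, -11))/36781 = (-540 + 120*(-11))/36781 = (-540 - 1320)*(1/36781) = -1860*1/36781 = -1860/36781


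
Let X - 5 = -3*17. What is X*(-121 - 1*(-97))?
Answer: 1104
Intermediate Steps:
X = -46 (X = 5 - 3*17 = 5 - 51 = -46)
X*(-121 - 1*(-97)) = -46*(-121 - 1*(-97)) = -46*(-121 + 97) = -46*(-24) = 1104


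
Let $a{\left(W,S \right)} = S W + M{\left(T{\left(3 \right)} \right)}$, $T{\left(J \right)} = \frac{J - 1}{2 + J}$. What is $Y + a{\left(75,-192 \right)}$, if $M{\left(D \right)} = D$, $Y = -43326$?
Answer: $- \frac{288628}{5} \approx -57726.0$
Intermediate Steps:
$T{\left(J \right)} = \frac{-1 + J}{2 + J}$
$a{\left(W,S \right)} = \frac{2}{5} + S W$ ($a{\left(W,S \right)} = S W + \frac{-1 + 3}{2 + 3} = S W + \frac{1}{5} \cdot 2 = S W + \frac{2}{5} = \frac{2}{5} + S W$)
$Y + a{\left(75,-192 \right)} = -43326 + \left(\frac{2}{5} - 14400\right) = -43326 - \frac{71998}{5} = - \frac{288628}{5}$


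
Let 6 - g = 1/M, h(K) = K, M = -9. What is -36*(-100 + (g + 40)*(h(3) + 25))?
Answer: -42880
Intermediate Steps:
g = 55/9 (g = 6 - 1/(-9) = 6 - 1*(-⅑) = 6 + ⅑ = 55/9 ≈ 6.1111)
-36*(-100 + (g + 40)*(h(3) + 25)) = -36*(-100 + (55/9 + 40)*(3 + 25)) = -36*(-100 + (415/9)*28) = -36*(-100 + 11620/9) = -36*10720/9 = -42880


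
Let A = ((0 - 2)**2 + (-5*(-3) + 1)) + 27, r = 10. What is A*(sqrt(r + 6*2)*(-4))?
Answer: -188*sqrt(22) ≈ -881.80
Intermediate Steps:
A = 47 (A = ((-2)**2 + (15 + 1)) + 27 = (4 + 16) + 27 = 20 + 27 = 47)
A*(sqrt(r + 6*2)*(-4)) = 47*(sqrt(10 + 6*2)*(-4)) = 47*(sqrt(10 + 12)*(-4)) = 47*(sqrt(22)*(-4)) = 47*(-4*sqrt(22)) = -188*sqrt(22)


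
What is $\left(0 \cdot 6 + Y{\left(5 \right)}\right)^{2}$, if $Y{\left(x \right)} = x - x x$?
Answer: $400$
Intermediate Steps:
$Y{\left(x \right)} = x - x^{2}$
$\left(0 \cdot 6 + Y{\left(5 \right)}\right)^{2} = \left(0 \cdot 6 + 5 \left(1 - 5\right)\right)^{2} = \left(0 + 5 \left(1 - 5\right)\right)^{2} = \left(0 + 5 \left(-4\right)\right)^{2} = \left(0 - 20\right)^{2} = \left(-20\right)^{2} = 400$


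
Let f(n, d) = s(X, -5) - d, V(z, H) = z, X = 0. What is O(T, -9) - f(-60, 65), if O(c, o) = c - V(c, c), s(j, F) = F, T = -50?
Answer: 70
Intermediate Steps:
O(c, o) = 0 (O(c, o) = c - c = 0)
f(n, d) = -5 - d
O(T, -9) - f(-60, 65) = 0 - (-5 - 1*65) = 0 - (-5 - 65) = 0 - 1*(-70) = 0 + 70 = 70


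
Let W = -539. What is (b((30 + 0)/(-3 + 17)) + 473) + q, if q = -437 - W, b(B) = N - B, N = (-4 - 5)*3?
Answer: 3821/7 ≈ 545.86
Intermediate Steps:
N = -27 (N = -9*3 = -27)
b(B) = -27 - B
q = 102 (q = -437 - 1*(-539) = -437 + 539 = 102)
(b((30 + 0)/(-3 + 17)) + 473) + q = ((-27 - (30 + 0)/(-3 + 17)) + 473) + 102 = ((-27 - 30/14) + 473) + 102 = ((-27 - 1*15/7) + 473) + 102 = ((-27 - 15/7) + 473) + 102 = (-204/7 + 473) + 102 = 3107/7 + 102 = 3821/7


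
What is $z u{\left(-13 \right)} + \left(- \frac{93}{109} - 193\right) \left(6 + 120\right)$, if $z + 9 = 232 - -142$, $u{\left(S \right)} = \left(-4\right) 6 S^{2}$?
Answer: $- \frac{164030340}{109} \approx -1.5049 \cdot 10^{6}$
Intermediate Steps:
$u{\left(S \right)} = - 24 S^{2}$
$z = 365$ ($z = -9 + \left(232 - -142\right) = -9 + \left(232 + 142\right) = -9 + 374 = 365$)
$z u{\left(-13 \right)} + \left(- \frac{93}{109} - 193\right) \left(6 + 120\right) = 365 \left(- 24 \left(-13\right)^{2}\right) + \left(- \frac{93}{109} - 193\right) \left(6 + 120\right) = 365 \left(\left(-24\right) 169\right) + \left(\left(-93\right) \frac{1}{109} - 193\right) 126 = 365 \left(-4056\right) + \left(- \frac{93}{109} - 193\right) 126 = -1480440 - \frac{2662380}{109} = - \frac{164030340}{109}$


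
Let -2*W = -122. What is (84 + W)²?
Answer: 21025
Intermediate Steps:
W = 61 (W = -½*(-122) = 61)
(84 + W)² = (84 + 61)² = 145² = 21025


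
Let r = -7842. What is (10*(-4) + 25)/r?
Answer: 5/2614 ≈ 0.0019128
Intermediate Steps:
(10*(-4) + 25)/r = (10*(-4) + 25)/(-7842) = (-40 + 25)*(-1/7842) = -15*(-1/7842) = 5/2614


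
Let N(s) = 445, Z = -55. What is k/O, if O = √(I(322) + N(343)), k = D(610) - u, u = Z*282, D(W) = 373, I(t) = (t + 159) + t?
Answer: 15883*√78/312 ≈ 449.60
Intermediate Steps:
I(t) = 159 + 2*t (I(t) = (159 + t) + t = 159 + 2*t)
u = -15510 (u = -55*282 = -15510)
k = 15883 (k = 373 - 1*(-15510) = 373 + 15510 = 15883)
O = 4*√78 (O = √((159 + 2*322) + 445) = √((159 + 644) + 445) = √(803 + 445) = √1248 = 4*√78 ≈ 35.327)
k/O = 15883/((4*√78)) = 15883*(√78/312) = 15883*√78/312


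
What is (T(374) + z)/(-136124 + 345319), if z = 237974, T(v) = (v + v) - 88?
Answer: 238634/209195 ≈ 1.1407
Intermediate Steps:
T(v) = -88 + 2*v (T(v) = 2*v - 88 = -88 + 2*v)
(T(374) + z)/(-136124 + 345319) = ((-88 + 2*374) + 237974)/(-136124 + 345319) = ((-88 + 748) + 237974)/209195 = (660 + 237974)*(1/209195) = 238634*(1/209195) = 238634/209195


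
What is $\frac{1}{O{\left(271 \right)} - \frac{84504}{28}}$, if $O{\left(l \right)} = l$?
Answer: $- \frac{1}{2747} \approx -0.00036403$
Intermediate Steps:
$\frac{1}{O{\left(271 \right)} - \frac{84504}{28}} = \frac{1}{271 - \frac{84504}{28}} = \frac{1}{271 - 3018} = \frac{1}{-2747} = - \frac{1}{2747}$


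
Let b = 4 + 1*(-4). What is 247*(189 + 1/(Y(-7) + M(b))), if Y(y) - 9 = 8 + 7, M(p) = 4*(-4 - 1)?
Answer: 186979/4 ≈ 46745.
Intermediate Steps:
b = 0 (b = 4 - 4 = 0)
M(p) = -20 (M(p) = 4*(-5) = -20)
Y(y) = 24 (Y(y) = 9 + (8 + 7) = 9 + 15 = 24)
247*(189 + 1/(Y(-7) + M(b))) = 247*(189 + 1/(24 - 20)) = 247*(189 + 1/4) = 247*(189 + ¼) = 247*(757/4) = 186979/4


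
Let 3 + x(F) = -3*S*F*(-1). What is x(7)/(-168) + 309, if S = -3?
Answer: 8663/28 ≈ 309.39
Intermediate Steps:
x(F) = -3 - 9*F (x(F) = -3 - (-9)*F*(-1) = -3 + (9*F)*(-1) = -3 - 9*F)
x(7)/(-168) + 309 = (-3 - 9*7)/(-168) + 309 = (-3 - 63)*(-1/168) + 309 = -66*(-1/168) + 309 = 11/28 + 309 = 8663/28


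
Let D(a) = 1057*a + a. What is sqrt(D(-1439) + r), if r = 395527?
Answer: 3*I*sqrt(125215) ≈ 1061.6*I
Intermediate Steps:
D(a) = 1058*a
sqrt(D(-1439) + r) = sqrt(1058*(-1439) + 395527) = sqrt(-1522462 + 395527) = sqrt(-1126935) = 3*I*sqrt(125215)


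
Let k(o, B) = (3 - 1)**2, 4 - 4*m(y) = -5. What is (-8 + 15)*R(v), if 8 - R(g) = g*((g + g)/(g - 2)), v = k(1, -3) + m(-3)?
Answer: -2471/34 ≈ -72.677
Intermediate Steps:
m(y) = 9/4 (m(y) = 1 - 1/4*(-5) = 1 + 5/4 = 9/4)
k(o, B) = 4 (k(o, B) = 2**2 = 4)
v = 25/4 (v = 4 + 9/4 = 25/4 ≈ 6.2500)
R(g) = 8 - 2*g**2/(-2 + g) (R(g) = 8 - g*(g + g)/(g - 2) = 8 - g*(2*g)/(-2 + g) = 8 - g*2*g/(-2 + g) = 8 - 2*g**2/(-2 + g))
(-8 + 15)*R(v) = (-8 + 15)*(2*(-8 - (25/4)**2 + 4*(25/4))/(-2 + 25/4)) = 7*(2*(-8 - 1*625/16 + 25)/(17/4)) = 7*(2*(4/17)*(-8 - 625/16 + 25)) = 7*(2*(4/17)*(-353/16)) = 7*(-353/34) = -2471/34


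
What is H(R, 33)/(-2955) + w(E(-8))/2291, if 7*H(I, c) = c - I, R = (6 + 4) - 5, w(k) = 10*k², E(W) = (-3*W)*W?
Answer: 1089322036/6769905 ≈ 160.91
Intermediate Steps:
E(W) = -3*W²
R = 5 (R = 10 - 5 = 5)
H(I, c) = -I/7 + c/7 (H(I, c) = (c - I)/7 = -I/7 + c/7)
H(R, 33)/(-2955) + w(E(-8))/2291 = (-⅐*5 + (⅐)*33)/(-2955) + (10*(-3*(-8)²)²)/2291 = (-5/7 + 33/7)*(-1/2955) + (10*(-3*64)²)*(1/2291) = 4*(-1/2955) + (10*(-192)²)*(1/2291) = -4/2955 + (10*36864)*(1/2291) = -4/2955 + 368640*(1/2291) = -4/2955 + 368640/2291 = 1089322036/6769905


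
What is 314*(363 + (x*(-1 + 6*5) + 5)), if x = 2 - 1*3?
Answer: 106446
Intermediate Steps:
x = -1 (x = 2 - 3 = -1)
314*(363 + (x*(-1 + 6*5) + 5)) = 314*(363 + (-(-1 + 6*5) + 5)) = 314*(363 + (-(-1 + 30) + 5)) = 314*(363 + (-1*29 + 5)) = 314*(363 + (-29 + 5)) = 314*(363 - 24) = 314*339 = 106446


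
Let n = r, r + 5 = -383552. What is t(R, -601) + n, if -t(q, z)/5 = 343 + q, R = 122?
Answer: -385882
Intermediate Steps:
r = -383557 (r = -5 - 383552 = -383557)
t(q, z) = -1715 - 5*q (t(q, z) = -5*(343 + q) = -1715 - 5*q)
n = -383557
t(R, -601) + n = (-1715 - 5*122) - 383557 = (-1715 - 610) - 383557 = -2325 - 383557 = -385882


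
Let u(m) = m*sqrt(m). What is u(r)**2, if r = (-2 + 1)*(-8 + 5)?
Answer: 27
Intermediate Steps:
r = 3 (r = -1*(-3) = 3)
u(m) = m**(3/2)
u(r)**2 = (3**(3/2))**2 = (3*sqrt(3))**2 = 27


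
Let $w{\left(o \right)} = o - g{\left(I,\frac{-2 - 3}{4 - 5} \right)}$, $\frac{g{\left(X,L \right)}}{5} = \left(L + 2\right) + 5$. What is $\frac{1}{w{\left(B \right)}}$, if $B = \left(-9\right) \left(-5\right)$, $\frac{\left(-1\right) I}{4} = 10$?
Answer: $- \frac{1}{15} \approx -0.066667$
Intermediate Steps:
$I = -40$ ($I = \left(-4\right) 10 = -40$)
$B = 45$
$g{\left(X,L \right)} = 35 + 5 L$ ($g{\left(X,L \right)} = 5 \left(\left(L + 2\right) + 5\right) = 5 \left(\left(2 + L\right) + 5\right) = 5 \left(7 + L\right) = 35 + 5 L$)
$w{\left(o \right)} = -60 + o$ ($w{\left(o \right)} = o - \left(35 + 5 \frac{-2 - 3}{4 - 5}\right) = o - \left(35 + 5 \left(- \frac{5}{-1}\right)\right) = o - \left(35 + 5 \left(\left(-5\right) \left(-1\right)\right)\right) = o - \left(35 + 5 \cdot 5\right) = o - \left(35 + 25\right) = o - 60 = -60 + o$)
$\frac{1}{w{\left(B \right)}} = \frac{1}{-60 + 45} = \frac{1}{-15} = - \frac{1}{15}$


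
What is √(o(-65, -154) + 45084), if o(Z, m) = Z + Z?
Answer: 13*√266 ≈ 212.02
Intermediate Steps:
o(Z, m) = 2*Z
√(o(-65, -154) + 45084) = √(2*(-65) + 45084) = √(-130 + 45084) = √44954 = 13*√266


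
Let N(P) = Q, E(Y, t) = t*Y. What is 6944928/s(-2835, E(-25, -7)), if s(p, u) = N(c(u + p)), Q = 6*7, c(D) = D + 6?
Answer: 1157488/7 ≈ 1.6536e+5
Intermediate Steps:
E(Y, t) = Y*t
c(D) = 6 + D
Q = 42
N(P) = 42
s(p, u) = 42
6944928/s(-2835, E(-25, -7)) = 6944928/42 = 6944928*(1/42) = 1157488/7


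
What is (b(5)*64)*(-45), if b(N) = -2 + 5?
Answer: -8640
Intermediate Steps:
b(N) = 3
(b(5)*64)*(-45) = (3*64)*(-45) = 192*(-45) = -8640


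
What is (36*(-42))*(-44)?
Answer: 66528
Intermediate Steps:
(36*(-42))*(-44) = -1512*(-44) = 66528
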